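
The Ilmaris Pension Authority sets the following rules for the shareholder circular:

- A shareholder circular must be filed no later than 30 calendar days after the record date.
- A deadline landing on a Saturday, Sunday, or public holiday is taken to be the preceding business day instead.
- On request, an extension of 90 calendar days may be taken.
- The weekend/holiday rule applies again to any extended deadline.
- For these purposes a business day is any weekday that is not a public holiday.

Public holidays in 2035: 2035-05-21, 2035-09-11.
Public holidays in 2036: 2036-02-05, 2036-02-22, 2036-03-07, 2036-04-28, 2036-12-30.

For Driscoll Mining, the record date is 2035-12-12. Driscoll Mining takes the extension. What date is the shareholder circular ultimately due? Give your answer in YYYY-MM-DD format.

2036-04-10

Trigger date 2035-12-12 + 30 calendar days = 2036-01-11.
2036-01-11 falls on a Friday, which is a business day, so no adjustment is needed.
With the 90-day extension, 2036-01-11 becomes 2036-04-10.
2036-04-10 falls on a Thursday, which is a business day, so no adjustment is needed.
Final deadline: 2036-04-10.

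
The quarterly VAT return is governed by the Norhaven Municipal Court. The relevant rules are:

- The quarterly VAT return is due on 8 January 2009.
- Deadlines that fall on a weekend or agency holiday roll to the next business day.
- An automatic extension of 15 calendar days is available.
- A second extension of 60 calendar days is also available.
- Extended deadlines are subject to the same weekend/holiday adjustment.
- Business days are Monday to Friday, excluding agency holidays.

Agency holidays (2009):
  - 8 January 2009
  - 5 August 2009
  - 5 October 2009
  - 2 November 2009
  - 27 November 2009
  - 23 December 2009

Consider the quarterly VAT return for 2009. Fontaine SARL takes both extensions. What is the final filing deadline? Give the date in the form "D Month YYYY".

Start from the fixed due date, 8 January 2009.
Because 8 January 2009 is a listed holiday, the deadline becomes 9 January 2009 (Friday).
With the 15-day extension, 9 January 2009 becomes 24 January 2009.
24 January 2009 falls on a Saturday. Rolling to the next business day gives 26 January 2009, a Monday.
With the 60-day extension, 26 January 2009 becomes 27 March 2009.
27 March 2009 falls on a Friday, which is a business day, so no adjustment is needed.
Deadline: 27 March 2009.

27 March 2009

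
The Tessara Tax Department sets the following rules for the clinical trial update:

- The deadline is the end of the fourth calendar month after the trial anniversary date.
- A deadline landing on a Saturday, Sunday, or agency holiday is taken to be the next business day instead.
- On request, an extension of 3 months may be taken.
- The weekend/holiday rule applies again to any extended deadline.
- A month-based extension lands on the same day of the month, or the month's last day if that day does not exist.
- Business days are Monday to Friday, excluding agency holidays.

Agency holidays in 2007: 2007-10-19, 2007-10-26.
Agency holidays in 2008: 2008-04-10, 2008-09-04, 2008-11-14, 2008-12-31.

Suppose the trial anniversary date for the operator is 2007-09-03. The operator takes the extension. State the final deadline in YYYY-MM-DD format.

4 months after 2007-09-03 is January 2008; that month ends on 2008-01-31.
2008-01-31 is a Thursday and not a listed holiday, so it stands.
The 3 months extension carries 2008-01-31 to 2008-04-30 (day 31 does not exist in April, so the month's last day is used).
2008-04-30 falls on a Wednesday, which is a business day, so no adjustment is needed.
So the filing is due 2008-04-30.

2008-04-30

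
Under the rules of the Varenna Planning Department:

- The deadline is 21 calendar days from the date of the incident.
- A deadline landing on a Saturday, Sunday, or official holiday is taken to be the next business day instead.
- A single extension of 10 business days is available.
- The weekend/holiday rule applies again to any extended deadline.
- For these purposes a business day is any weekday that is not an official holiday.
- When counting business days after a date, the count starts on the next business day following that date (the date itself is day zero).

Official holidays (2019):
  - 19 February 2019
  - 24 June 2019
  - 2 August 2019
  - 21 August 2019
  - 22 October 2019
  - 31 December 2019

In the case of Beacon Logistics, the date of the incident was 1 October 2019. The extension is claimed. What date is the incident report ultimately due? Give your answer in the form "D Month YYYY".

6 November 2019

21 calendar days after 1 October 2019 is 22 October 2019.
Because 22 October 2019 is a listed holiday, the deadline becomes 23 October 2019 (Wednesday).
Counting 10 further business days from 23 October 2019 reaches 6 November 2019.
6 November 2019 is a Wednesday and not a listed holiday, so it stands.
So the filing is due 6 November 2019.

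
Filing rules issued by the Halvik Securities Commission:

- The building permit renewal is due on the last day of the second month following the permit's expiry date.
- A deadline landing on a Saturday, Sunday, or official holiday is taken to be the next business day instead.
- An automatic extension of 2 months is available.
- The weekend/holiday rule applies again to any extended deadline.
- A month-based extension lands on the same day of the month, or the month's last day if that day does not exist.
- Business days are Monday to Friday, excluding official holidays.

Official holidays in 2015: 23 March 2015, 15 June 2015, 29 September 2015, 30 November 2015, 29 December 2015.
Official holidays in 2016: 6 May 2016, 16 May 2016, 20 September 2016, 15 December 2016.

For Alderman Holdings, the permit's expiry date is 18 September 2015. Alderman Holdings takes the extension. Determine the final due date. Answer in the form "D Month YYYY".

1 February 2016

2 months after 18 September 2015 falls in November 2015; the last day of that month is 30 November 2015.
Because 30 November 2015 is a listed holiday, the deadline becomes 1 December 2015 (Tuesday).
Add 2 months to 1 December 2015: 1 February 2016.
Since 1 February 2016 is a Monday and not a holiday, the date is unchanged.
Deadline: 1 February 2016.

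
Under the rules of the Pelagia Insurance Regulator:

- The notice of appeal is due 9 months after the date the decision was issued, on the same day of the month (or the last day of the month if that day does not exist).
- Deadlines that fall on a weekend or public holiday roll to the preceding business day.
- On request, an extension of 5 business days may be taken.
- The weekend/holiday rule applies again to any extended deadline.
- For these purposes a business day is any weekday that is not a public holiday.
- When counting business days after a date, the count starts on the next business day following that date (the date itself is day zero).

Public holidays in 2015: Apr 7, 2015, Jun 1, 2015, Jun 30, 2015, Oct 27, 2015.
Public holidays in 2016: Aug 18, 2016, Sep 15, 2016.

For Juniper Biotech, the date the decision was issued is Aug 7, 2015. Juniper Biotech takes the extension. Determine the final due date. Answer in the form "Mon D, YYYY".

9 months after Aug 7, 2015, on the same day of the month, is May 7, 2016.
Because May 7, 2016 is a Saturday, the deadline becomes May 6, 2016 (Friday).
The 5-business-day extension runs from May 6, 2016 to May 13, 2016.
May 13, 2016 falls on a Friday, which is a business day, so no adjustment is needed.
Deadline: May 13, 2016.

May 13, 2016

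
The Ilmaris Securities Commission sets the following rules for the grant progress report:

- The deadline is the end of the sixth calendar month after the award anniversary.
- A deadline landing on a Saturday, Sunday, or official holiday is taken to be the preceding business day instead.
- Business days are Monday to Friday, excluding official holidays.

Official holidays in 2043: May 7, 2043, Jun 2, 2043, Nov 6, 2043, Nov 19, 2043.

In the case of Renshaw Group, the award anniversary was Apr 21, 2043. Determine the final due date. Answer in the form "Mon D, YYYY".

6 months after Apr 21, 2043 falls in October 2043; the last day of that month is Oct 31, 2043.
Oct 31, 2043 is a Saturday, so it moves to the preceding business day, Oct 30, 2043 (Friday).
Deadline: Oct 30, 2043.

Oct 30, 2043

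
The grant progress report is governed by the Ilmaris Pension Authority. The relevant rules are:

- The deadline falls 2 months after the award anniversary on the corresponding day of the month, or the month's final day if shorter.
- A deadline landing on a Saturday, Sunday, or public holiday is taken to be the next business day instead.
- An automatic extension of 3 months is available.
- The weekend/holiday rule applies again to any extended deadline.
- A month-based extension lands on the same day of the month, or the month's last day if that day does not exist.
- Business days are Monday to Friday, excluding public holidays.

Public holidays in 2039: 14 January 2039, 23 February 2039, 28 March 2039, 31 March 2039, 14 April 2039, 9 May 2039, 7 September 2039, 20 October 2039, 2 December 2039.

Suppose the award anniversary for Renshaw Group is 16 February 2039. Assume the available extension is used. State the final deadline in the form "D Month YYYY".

2 months from 16 February 2039 is 16 April 2039.
16 April 2039 is a Saturday; the next business day is 18 April 2039 (Monday).
Add 3 months to 18 April 2039: 18 July 2039.
18 July 2039 (Monday) is already a business day.
Final deadline: 18 July 2039.

18 July 2039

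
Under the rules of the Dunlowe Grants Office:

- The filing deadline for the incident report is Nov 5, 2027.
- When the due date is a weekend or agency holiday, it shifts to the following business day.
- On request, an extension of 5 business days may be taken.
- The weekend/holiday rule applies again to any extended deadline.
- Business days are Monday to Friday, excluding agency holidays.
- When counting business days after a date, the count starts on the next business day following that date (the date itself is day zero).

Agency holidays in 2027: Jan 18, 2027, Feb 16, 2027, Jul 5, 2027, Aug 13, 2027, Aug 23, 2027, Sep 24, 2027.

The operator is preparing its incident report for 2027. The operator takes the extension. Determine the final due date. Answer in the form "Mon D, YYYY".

Nov 12, 2027

Start from the fixed due date, Nov 5, 2027.
Nov 5, 2027 falls on a Friday, which is a business day, so no adjustment is needed.
The 5-business-day extension runs from Nov 5, 2027 to Nov 12, 2027.
Nov 12, 2027 (Friday) is already a business day.
Final deadline: Nov 12, 2027.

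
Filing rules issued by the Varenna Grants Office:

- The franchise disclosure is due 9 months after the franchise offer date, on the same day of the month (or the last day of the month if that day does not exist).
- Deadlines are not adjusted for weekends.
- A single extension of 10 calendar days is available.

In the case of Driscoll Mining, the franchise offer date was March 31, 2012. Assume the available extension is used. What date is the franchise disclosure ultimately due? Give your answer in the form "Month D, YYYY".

January 10, 2013

9 months after March 31, 2012, on the same day of the month, is December 31, 2012.
December 31, 2012 falls on a Monday. The rules make no weekend/holiday allowance, so it remains December 31, 2012.
The 10-calendar-day extension moves the deadline from December 31, 2012 to January 10, 2013.
No adjustment is made for weekends or holidays, so January 10, 2013 stands.
So the filing is due January 10, 2013.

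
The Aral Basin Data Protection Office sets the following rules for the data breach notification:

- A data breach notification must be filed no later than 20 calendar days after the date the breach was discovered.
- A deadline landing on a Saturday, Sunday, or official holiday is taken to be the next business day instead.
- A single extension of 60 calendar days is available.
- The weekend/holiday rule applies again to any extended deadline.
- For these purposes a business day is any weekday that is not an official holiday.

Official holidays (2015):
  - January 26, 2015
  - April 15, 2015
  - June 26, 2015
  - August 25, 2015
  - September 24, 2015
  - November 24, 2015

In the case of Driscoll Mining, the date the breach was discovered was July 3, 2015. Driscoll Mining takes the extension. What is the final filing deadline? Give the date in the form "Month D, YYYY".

20 calendar days after July 3, 2015 is July 23, 2015.
Since July 23, 2015 is a Thursday and not a holiday, the date is unchanged.
Add the 60 calendar-day extension to July 23, 2015: September 21, 2015.
September 21, 2015 is a Monday and not a listed holiday, so it stands.
Final deadline: September 21, 2015.

September 21, 2015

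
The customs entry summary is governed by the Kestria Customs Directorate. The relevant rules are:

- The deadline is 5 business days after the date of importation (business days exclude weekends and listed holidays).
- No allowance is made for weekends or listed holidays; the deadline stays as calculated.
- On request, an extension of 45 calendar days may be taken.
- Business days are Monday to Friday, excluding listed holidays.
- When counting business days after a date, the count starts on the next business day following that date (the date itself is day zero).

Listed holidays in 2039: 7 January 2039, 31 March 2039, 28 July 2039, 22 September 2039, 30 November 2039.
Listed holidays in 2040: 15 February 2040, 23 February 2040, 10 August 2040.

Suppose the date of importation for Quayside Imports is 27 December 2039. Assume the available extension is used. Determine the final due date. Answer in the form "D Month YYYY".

17 February 2040

Starting the day after 27 December 2039 and counting 5 business days lands on 3 January 2040.
No adjustment is made for weekends or holidays, so 3 January 2040 stands.
The 45-calendar-day extension moves the deadline from 3 January 2040 to 17 February 2040.
17 February 2040 is a Friday; no weekend or holiday adjustment applies.
So the filing is due 17 February 2040.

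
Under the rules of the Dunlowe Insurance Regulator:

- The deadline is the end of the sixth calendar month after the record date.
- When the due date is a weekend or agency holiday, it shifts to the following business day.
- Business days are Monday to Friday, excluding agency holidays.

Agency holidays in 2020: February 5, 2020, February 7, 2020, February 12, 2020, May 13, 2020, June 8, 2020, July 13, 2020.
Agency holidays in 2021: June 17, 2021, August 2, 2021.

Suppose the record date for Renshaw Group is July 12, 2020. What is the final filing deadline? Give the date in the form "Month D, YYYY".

February 1, 2021

The sixth month after July 12, 2020 is January 2021, whose last day is January 31, 2021.
January 31, 2021 falls on a Sunday. Rolling to the next business day gives February 1, 2021, a Monday.
Final deadline: February 1, 2021.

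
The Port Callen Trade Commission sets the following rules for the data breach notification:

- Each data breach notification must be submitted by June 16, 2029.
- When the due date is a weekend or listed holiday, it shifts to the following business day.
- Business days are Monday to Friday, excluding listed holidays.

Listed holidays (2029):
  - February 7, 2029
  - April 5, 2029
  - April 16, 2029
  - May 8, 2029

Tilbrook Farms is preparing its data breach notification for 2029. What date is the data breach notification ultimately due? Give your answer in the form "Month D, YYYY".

June 18, 2029

Start from the fixed due date, June 16, 2029.
June 16, 2029 is a Saturday, so it moves to the next business day, June 18, 2029 (Monday).
Deadline: June 18, 2029.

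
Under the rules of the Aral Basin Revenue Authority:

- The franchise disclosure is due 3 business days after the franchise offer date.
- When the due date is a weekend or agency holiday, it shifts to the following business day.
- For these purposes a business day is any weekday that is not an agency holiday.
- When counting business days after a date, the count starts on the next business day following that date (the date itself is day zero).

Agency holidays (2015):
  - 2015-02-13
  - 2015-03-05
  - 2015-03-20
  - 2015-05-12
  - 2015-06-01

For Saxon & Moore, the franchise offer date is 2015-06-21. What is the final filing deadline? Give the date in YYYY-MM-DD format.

Starting the day after 2015-06-21 and counting 3 business days lands on 2015-06-24.
2015-06-24 falls on a Wednesday, which is a business day, so no adjustment is needed.
Final deadline: 2015-06-24.

2015-06-24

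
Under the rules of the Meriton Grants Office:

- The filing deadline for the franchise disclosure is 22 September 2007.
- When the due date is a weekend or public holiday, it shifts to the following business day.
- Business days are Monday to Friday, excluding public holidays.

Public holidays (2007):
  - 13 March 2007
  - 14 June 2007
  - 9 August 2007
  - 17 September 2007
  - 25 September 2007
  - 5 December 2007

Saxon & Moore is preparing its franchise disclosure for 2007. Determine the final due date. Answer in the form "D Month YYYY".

24 September 2007

The stated deadline is 22 September 2007.
Because 22 September 2007 is a Saturday, the deadline becomes 24 September 2007 (Monday).
Final deadline: 24 September 2007.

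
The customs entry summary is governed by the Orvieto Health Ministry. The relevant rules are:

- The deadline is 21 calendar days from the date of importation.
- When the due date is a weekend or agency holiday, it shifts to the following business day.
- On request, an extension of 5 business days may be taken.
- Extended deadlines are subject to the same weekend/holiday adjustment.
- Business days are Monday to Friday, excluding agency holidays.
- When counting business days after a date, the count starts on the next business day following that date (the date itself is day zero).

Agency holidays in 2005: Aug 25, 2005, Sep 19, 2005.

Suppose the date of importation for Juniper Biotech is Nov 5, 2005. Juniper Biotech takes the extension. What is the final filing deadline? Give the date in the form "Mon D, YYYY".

From Nov 5, 2005, 21 calendar days later is Nov 26, 2005.
Nov 26, 2005 is a Saturday, so it moves to the next business day, Nov 28, 2005 (Monday).
The 5-business-day extension runs from Nov 28, 2005 to Dec 5, 2005.
Dec 5, 2005 (Monday) is already a business day.
Deadline: Dec 5, 2005.

Dec 5, 2005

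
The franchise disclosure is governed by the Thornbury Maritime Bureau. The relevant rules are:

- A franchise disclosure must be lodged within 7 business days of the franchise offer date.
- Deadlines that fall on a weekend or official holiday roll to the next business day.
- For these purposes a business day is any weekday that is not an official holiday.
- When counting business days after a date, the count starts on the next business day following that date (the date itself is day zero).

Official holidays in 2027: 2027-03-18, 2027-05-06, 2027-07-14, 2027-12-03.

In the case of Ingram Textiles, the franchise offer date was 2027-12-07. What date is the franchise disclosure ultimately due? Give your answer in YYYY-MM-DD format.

Starting the day after 2027-12-07 and counting 7 business days lands on 2027-12-16.
2027-12-16 is a Thursday and not a listed holiday, so it stands.
So the filing is due 2027-12-16.

2027-12-16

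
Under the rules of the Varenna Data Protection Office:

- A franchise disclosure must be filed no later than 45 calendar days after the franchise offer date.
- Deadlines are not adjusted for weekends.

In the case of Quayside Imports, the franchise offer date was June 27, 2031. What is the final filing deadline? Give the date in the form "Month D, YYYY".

Trigger date June 27, 2031 + 45 calendar days = August 11, 2031.
August 11, 2031 falls on a Monday. The rules make no weekend/holiday allowance, so it remains August 11, 2031.
Final deadline: August 11, 2031.

August 11, 2031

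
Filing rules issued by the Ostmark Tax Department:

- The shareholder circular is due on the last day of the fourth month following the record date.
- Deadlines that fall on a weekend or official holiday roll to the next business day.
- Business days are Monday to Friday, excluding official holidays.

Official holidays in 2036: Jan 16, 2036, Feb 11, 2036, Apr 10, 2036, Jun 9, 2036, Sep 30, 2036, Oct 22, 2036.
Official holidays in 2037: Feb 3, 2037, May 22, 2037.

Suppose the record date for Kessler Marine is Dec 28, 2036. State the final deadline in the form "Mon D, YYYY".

The fourth month after Dec 28, 2036 is April 2037, whose last day is Apr 30, 2037.
Since Apr 30, 2037 is a Thursday and not a holiday, the date is unchanged.
The final due date is Apr 30, 2037.

Apr 30, 2037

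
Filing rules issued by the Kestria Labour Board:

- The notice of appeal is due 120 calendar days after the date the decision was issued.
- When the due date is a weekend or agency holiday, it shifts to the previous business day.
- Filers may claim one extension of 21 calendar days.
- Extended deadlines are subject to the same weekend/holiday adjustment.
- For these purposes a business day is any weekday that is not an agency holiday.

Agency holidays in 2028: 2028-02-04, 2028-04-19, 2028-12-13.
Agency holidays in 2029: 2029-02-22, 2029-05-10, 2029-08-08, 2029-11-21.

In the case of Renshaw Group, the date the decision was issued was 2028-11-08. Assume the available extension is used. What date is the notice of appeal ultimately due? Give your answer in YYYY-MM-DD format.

2029-03-29

120 calendar days after 2028-11-08 is 2029-03-08.
Since 2029-03-08 is a Thursday and not a holiday, the date is unchanged.
Applying the 21-calendar-day extension: 2029-03-08 + 21 days = 2029-03-29.
2029-03-29 (Thursday) is already a business day.
Deadline: 2029-03-29.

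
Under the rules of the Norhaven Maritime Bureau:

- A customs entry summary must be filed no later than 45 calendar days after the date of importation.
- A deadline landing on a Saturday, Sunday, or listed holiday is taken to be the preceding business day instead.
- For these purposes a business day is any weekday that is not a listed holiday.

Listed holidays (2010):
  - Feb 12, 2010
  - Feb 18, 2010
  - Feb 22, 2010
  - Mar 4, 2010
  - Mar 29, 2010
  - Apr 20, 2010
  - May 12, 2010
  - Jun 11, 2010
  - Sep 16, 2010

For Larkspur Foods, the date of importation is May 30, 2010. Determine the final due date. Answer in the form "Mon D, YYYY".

Jul 14, 2010

45 calendar days after May 30, 2010 is Jul 14, 2010.
Jul 14, 2010 falls on a Wednesday, which is a business day, so no adjustment is needed.
The final due date is Jul 14, 2010.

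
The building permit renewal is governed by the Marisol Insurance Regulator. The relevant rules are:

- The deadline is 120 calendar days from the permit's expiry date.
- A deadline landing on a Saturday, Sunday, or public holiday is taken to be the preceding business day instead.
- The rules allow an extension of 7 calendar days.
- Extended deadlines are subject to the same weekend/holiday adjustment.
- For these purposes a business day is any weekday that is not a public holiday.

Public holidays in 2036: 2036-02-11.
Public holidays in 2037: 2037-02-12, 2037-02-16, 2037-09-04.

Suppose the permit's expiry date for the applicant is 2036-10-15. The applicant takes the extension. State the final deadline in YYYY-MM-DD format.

120 calendar days after 2036-10-15 is 2037-02-12.
2037-02-12 falls on a listed holiday. Rolling to the preceding business day gives 2037-02-11, a Wednesday.
Applying the 7-calendar-day extension: 2037-02-11 + 7 days = 2037-02-18.
2037-02-18 falls on a Wednesday, which is a business day, so no adjustment is needed.
Deadline: 2037-02-18.

2037-02-18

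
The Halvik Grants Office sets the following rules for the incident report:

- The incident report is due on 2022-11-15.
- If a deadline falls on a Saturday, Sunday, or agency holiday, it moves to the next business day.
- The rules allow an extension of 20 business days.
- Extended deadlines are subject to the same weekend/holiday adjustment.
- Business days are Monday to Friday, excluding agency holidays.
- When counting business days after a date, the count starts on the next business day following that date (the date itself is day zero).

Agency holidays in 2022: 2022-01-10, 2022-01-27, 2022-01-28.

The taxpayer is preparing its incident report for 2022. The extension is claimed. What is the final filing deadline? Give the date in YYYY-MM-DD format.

Start from the fixed due date, 2022-11-15.
Since 2022-11-15 is a Tuesday and not a holiday, the date is unchanged.
The 20-business-day extension runs from 2022-11-15 to 2022-12-13.
2022-12-13 falls on a Tuesday, which is a business day, so no adjustment is needed.
Final deadline: 2022-12-13.

2022-12-13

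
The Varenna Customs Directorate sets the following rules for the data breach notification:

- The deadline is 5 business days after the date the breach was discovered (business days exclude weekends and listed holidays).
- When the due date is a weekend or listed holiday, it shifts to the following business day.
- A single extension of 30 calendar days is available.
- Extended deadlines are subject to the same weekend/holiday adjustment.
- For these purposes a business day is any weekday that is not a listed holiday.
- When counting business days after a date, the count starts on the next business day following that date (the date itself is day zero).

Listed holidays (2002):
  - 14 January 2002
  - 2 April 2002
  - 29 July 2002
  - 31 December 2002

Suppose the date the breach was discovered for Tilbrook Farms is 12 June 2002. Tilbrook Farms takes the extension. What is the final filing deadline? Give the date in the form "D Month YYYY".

Starting the day after 12 June 2002 and counting 5 business days lands on 19 June 2002.
19 June 2002 is a Wednesday and not a listed holiday, so it stands.
Add the 30 calendar-day extension to 19 June 2002: 19 July 2002.
19 July 2002 (Friday) is already a business day.
So the filing is due 19 July 2002.

19 July 2002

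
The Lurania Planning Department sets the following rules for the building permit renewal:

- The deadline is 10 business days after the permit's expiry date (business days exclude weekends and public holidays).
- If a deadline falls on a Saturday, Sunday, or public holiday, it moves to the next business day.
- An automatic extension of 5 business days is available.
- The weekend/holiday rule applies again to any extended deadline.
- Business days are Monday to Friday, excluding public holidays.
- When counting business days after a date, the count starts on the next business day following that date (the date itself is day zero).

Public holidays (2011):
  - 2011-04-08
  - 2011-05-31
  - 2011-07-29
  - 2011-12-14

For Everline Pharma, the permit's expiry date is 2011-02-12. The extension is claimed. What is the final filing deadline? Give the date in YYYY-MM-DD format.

2011-03-04

Counting 10 business days after 2011-02-12 (skipping weekends and listed holidays) reaches 2011-02-25.
2011-02-25 (Friday) is already a business day.
Applying the 5-business-day extension: 5 business days after 2011-02-25 is 2011-03-04.
2011-03-04 is a Friday and not a listed holiday, so it stands.
So the filing is due 2011-03-04.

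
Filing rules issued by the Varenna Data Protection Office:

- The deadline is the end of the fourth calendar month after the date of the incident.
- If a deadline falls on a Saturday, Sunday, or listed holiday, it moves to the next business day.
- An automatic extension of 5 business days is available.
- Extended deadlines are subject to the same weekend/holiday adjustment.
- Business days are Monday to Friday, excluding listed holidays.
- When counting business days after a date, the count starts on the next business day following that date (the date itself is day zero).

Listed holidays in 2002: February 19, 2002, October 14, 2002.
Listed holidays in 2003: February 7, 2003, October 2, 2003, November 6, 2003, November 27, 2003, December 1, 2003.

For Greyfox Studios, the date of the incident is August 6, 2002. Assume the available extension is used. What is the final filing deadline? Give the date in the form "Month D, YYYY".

January 7, 2003

The fourth month after August 6, 2002 is December 2002, whose last day is December 31, 2002.
December 31, 2002 falls on a Tuesday, which is a business day, so no adjustment is needed.
Applying the 5-business-day extension: 5 business days after December 31, 2002 is January 7, 2003.
Since January 7, 2003 is a Tuesday and not a holiday, the date is unchanged.
So the filing is due January 7, 2003.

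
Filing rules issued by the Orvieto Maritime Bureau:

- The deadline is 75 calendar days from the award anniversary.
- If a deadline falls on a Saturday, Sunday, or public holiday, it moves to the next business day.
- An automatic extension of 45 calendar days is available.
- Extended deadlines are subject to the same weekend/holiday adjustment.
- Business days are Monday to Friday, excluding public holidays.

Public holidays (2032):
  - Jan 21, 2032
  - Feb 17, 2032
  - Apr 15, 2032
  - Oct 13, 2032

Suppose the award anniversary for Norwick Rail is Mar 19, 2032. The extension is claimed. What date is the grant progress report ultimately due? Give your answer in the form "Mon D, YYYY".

Adding 75 calendar days to Mar 19, 2032 gives Jun 2, 2032.
Since Jun 2, 2032 is a Wednesday and not a holiday, the date is unchanged.
Add the 45 calendar-day extension to Jun 2, 2032: Jul 17, 2032.
Because Jul 17, 2032 is a Saturday, the deadline becomes Jul 19, 2032 (Monday).
So the filing is due Jul 19, 2032.

Jul 19, 2032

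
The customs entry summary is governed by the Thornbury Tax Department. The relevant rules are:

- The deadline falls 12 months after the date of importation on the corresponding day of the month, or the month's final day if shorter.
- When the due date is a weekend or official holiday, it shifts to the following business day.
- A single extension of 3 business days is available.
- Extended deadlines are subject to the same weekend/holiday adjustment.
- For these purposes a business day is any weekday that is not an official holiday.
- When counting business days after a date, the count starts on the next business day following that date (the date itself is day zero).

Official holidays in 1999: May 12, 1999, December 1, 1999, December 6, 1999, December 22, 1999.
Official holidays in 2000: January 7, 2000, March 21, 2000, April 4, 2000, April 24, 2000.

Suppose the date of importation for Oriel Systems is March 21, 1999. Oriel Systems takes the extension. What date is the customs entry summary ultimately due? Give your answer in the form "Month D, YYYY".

March 27, 2000

12 months from March 21, 1999 is March 21, 2000.
March 21, 2000 falls on a listed holiday. Rolling to the next business day gives March 22, 2000, a Wednesday.
Counting 3 further business days from March 22, 2000 reaches March 27, 2000.
March 27, 2000 falls on a Monday, which is a business day, so no adjustment is needed.
Final deadline: March 27, 2000.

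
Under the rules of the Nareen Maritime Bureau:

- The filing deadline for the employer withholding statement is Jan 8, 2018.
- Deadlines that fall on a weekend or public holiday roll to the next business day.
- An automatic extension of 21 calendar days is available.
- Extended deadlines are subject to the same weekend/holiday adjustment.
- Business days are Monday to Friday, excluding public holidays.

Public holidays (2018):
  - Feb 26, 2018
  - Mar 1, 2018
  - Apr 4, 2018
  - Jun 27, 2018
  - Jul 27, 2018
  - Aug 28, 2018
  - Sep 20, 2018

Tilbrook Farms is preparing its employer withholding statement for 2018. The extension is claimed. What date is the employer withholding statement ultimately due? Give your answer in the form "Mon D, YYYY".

The statutory due date is Jan 8, 2018.
Jan 8, 2018 is a Monday and not a listed holiday, so it stands.
Add the 21 calendar-day extension to Jan 8, 2018: Jan 29, 2018.
Jan 29, 2018 is a Monday and not a listed holiday, so it stands.
Final deadline: Jan 29, 2018.

Jan 29, 2018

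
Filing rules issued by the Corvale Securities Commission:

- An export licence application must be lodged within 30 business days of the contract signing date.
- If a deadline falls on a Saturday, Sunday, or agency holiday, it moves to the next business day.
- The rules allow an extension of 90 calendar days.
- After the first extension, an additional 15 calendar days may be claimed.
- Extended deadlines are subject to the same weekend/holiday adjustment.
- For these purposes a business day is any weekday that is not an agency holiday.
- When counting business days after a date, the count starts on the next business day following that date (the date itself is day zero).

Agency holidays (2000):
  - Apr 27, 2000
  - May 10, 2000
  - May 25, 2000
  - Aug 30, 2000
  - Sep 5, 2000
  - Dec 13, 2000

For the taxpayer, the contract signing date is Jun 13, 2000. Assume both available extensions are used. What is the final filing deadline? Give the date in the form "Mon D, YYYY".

Nov 7, 2000

30 business days after Jun 13, 2000, excluding weekends and holidays, is Jul 25, 2000.
Jul 25, 2000 falls on a Tuesday, which is a business day, so no adjustment is needed.
With the 90-day extension, Jul 25, 2000 becomes Oct 23, 2000.
Since Oct 23, 2000 is a Monday and not a holiday, the date is unchanged.
Add the 15 calendar-day extension to Oct 23, 2000: Nov 7, 2000.
Nov 7, 2000 (Tuesday) is already a business day.
Deadline: Nov 7, 2000.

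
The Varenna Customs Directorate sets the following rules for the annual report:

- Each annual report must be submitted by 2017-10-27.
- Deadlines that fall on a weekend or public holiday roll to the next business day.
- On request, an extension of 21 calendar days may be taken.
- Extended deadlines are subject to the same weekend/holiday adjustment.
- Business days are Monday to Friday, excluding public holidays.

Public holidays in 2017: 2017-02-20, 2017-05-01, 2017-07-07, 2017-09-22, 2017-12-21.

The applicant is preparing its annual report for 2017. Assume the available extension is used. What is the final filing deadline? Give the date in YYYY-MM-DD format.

2017-11-17

Start from the fixed due date, 2017-10-27.
Since 2017-10-27 is a Friday and not a holiday, the date is unchanged.
The 21-calendar-day extension moves the deadline from 2017-10-27 to 2017-11-17.
2017-11-17 is a Friday and not a listed holiday, so it stands.
Deadline: 2017-11-17.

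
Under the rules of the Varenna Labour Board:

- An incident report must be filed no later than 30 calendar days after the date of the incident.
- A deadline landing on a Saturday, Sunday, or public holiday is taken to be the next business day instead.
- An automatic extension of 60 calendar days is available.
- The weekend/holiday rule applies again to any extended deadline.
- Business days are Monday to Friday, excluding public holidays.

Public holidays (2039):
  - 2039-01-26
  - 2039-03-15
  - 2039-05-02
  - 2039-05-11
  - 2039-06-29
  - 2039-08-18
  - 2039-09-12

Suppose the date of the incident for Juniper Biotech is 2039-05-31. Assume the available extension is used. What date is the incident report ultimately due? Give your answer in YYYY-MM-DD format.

2039-08-29

From 2039-05-31, 30 calendar days later is 2039-06-30.
Since 2039-06-30 is a Thursday and not a holiday, the date is unchanged.
Applying the 60-calendar-day extension: 2039-06-30 + 60 days = 2039-08-29.
2039-08-29 falls on a Monday, which is a business day, so no adjustment is needed.
So the filing is due 2039-08-29.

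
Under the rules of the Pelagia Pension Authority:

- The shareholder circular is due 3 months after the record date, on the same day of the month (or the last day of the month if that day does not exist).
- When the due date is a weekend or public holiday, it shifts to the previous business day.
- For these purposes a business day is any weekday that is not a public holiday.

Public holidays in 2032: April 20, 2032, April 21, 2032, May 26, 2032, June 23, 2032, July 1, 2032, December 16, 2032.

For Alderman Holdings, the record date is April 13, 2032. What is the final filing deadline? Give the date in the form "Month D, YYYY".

July 13, 2032

3 months after April 13, 2032, on the same day of the month, is July 13, 2032.
July 13, 2032 falls on a Tuesday, which is a business day, so no adjustment is needed.
The final due date is July 13, 2032.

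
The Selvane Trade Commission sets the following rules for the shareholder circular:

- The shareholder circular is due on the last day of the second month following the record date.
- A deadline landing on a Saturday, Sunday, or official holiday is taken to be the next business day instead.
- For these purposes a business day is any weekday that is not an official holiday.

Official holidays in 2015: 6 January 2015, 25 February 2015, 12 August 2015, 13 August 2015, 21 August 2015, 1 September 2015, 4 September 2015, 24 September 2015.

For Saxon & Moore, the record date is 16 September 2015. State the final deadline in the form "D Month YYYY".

30 November 2015

2 months after 16 September 2015 is November 2015; that month ends on 30 November 2015.
30 November 2015 (Monday) is already a business day.
The final due date is 30 November 2015.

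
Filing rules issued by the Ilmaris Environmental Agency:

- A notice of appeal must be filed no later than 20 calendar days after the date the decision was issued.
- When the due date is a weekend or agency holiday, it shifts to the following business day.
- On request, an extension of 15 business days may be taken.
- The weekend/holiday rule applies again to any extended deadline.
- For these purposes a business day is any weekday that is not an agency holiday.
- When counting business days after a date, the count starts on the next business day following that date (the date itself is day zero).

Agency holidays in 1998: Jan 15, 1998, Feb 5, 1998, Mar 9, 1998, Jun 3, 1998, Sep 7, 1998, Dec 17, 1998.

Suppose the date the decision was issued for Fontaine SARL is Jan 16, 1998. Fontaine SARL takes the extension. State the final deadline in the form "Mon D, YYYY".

Feb 27, 1998

Trigger date Jan 16, 1998 + 20 calendar days = Feb 5, 1998.
Feb 5, 1998 is a listed holiday; the next business day is Feb 6, 1998 (Friday).
Counting 15 further business days from Feb 6, 1998 reaches Feb 27, 1998.
Feb 27, 1998 is a Friday and not a listed holiday, so it stands.
So the filing is due Feb 27, 1998.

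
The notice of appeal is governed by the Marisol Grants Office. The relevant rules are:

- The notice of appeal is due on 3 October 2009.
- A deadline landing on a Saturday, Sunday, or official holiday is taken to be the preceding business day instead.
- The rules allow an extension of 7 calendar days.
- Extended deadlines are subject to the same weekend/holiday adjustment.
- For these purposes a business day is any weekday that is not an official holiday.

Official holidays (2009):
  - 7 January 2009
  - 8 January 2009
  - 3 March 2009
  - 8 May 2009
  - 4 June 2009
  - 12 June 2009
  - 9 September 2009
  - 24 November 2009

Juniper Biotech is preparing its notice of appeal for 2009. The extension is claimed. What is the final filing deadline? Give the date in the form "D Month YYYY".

9 October 2009

Start from the fixed due date, 3 October 2009.
3 October 2009 is a Saturday, so it moves to the preceding business day, 2 October 2009 (Friday).
Applying the 7-calendar-day extension: 2 October 2009 + 7 days = 9 October 2009.
9 October 2009 (Friday) is already a business day.
The final due date is 9 October 2009.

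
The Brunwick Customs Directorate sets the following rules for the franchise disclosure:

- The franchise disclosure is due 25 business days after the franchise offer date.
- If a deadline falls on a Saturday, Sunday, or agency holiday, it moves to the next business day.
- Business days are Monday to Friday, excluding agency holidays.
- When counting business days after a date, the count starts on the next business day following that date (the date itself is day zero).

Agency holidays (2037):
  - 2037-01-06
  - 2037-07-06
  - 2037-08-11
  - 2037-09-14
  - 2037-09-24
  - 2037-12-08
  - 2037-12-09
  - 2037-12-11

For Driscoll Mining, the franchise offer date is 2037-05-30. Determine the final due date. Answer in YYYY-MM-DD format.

Starting the day after 2037-05-30 and counting 25 business days lands on 2037-07-03.
2037-07-03 is a Friday and not a listed holiday, so it stands.
Final deadline: 2037-07-03.

2037-07-03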